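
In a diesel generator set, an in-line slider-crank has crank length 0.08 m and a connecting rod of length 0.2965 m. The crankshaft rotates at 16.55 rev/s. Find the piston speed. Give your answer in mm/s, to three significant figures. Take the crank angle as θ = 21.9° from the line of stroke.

ω = 2π·16.6 = 104 rad/s
For an in-line slider-crank, x = r cosθ + √(L² − r² sin²θ), so v = −rω sinθ·[1 + r cosθ/√(L² − r² sin²θ)].
With r = 0.08 m, L = 0.2965 m, θ = 21.9°: √(L² − r² sin²θ) = 0.29499 m.
v = −0.08·104·0.37299·[1 + 0.08·0.92784/0.29499] = -3.8836 m/s.
|v| = 3.8836 m/s = 3883.6 mm/s.

3880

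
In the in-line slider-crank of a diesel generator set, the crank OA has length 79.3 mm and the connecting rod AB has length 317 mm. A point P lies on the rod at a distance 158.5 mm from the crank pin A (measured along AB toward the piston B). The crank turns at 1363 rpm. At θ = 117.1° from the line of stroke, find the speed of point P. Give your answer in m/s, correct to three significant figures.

9.83

ω = 142.7 rad/s.  Crank-pin speed |V_A| = rω = 11.319 m/s, perpendicular to OA.
Rod angle: sinφ = −(r/L) sinθ ⇒ φ = -12.867°; ω_rod = −rω cosθ/√(L²−r²sin²θ) = +16.685 rad/s.
V_P = V_A + ω_rod × AP, with AP = 0.1585 m along the rod.
Components: V_Px = −rω sinθ − a·ω_rod·sinφ = -9.4872 m/s;  V_Py = rω cosθ + a·ω_rod·cosφ = -2.5781 m/s.
|V_P| = √(V_Px² + V_Py²) = 9.8312 m/s.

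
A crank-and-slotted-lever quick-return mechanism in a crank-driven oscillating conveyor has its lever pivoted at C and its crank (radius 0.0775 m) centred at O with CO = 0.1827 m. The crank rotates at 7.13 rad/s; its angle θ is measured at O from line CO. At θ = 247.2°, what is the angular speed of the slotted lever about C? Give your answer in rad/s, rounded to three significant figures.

0.130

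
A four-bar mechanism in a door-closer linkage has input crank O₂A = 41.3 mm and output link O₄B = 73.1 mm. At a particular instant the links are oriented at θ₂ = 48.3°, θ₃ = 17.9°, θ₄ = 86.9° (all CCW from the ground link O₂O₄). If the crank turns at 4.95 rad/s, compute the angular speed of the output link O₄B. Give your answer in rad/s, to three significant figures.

1.52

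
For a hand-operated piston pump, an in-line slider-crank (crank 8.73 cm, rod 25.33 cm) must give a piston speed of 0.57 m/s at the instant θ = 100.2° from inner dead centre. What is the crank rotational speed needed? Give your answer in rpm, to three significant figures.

67.7

For an in-line slider-crank, |v_piston| = rω|sinθ|·[1 + r cosθ/√(L² − r² sin²θ)].
With r = 0.0873 m, L = 0.2533 m, θ = 100.2°: the bracketed kinematic factor |dx/dθ| = 0.080346 m.
ω = v/|dx/dθ| = 0.57/0.080346 = 7.0943 rad/s.
N = 60ω/(2π) = 67.746 rpm.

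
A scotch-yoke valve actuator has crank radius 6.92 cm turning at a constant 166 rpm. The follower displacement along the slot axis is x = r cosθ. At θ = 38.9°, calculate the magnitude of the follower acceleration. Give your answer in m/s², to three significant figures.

16.3

ω = 17.38 rad/s (from 166 rpm).
x = r cosθ ⇒ ẍ = −rω² cosθ (ω constant).
|a| = rω²|cosθ| = 0.0692·(17.38)²·|cos 38.9°| = 16.274 m/s².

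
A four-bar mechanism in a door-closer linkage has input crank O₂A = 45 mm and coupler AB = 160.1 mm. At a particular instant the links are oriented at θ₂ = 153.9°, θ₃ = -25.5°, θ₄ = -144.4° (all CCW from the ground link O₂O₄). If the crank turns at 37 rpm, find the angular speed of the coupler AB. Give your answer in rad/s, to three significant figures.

1.10

ω₂ = 3.875 rad/s (from 37 rpm).
Differentiating the loop-closure r₂e^{iθ₂}+r₃e^{iθ₃}=r₁+r₄e^{iθ₄} gives r₂ω₂e^{iθ₂}+r₃ω₃e^{iθ₃}=r₄ω₄e^{iθ₄}.
Eliminating the other unknown: ω₃ = r₂ω₂ sin(θ₄−θ₂) / [r₃ sin(θ₃−θ₄)].
Numerator sine = +0.88048; denominator sine = +0.87546.
Result = 0.045·3.875·(+0.88048) / (0.1601·(+0.87546)) = +1.0953 rad/s; magnitude 1.0953 rad/s.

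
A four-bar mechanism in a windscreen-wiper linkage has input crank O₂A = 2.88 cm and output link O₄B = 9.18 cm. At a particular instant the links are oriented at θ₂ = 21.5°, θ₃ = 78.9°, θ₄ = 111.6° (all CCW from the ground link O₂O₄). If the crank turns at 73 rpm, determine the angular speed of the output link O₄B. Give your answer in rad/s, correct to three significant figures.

3.74

ω₂ = 7.645 rad/s (from 73 rpm).
Differentiating the loop-closure r₂e^{iθ₂}+r₃e^{iθ₃}=r₁+r₄e^{iθ₄} gives r₂ω₂e^{iθ₂}+r₃ω₃e^{iθ₃}=r₄ω₄e^{iθ₄}.
Eliminating the other unknown: ω₄ = r₂ω₂ sin(θ₂−θ₃) / [r₄ sin(θ₄−θ₃)].
Numerator sine = -0.84245; denominator sine = +0.54024.
Result = 0.0288·7.645·(-0.84245) / (0.0918·(+0.54024)) = -3.7399 rad/s; magnitude 3.7399 rad/s.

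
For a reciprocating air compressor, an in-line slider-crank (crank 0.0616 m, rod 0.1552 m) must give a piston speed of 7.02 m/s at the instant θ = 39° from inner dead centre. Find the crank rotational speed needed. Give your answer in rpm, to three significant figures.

1310

For an in-line slider-crank, |v_piston| = rω|sinθ|·[1 + r cosθ/√(L² − r² sin²θ)].
With r = 0.0616 m, L = 0.1552 m, θ = 39°: the bracketed kinematic factor |dx/dθ| = 0.051115 m.
ω = v/|dx/dθ| = 7.02/0.051115 = 137.34 rad/s.
N = 60ω/(2π) = 1311.5 rpm.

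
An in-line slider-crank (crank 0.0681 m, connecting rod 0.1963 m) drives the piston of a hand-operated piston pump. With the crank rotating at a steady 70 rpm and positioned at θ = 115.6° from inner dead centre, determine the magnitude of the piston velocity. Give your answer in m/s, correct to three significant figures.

0.379

ω = 2π·70/60 = 7.33 rad/s
For an in-line slider-crank, x = r cosθ + √(L² − r² sin²θ), so v = −rω sinθ·[1 + r cosθ/√(L² − r² sin²θ)].
With r = 0.0681 m, L = 0.1963 m, θ = 115.6°: √(L² − r² sin²θ) = 0.18645 m.
v = −0.0681·7.33·0.90183·[1 + 0.0681·-0.43209/0.18645] = -0.37914 m/s.
|v| = 0.37914 m/s.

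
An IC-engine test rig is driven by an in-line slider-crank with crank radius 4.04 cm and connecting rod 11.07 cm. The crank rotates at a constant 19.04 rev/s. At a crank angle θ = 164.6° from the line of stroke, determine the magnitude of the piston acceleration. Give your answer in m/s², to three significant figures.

373

ω = 2π·19 = 119.6 rad/s
x(θ) = r cosθ + √(L² − r² sin²θ); with ω constant, a = ω²·d²x/dθ².
d²x/dθ² = −r cosθ − r²(cos2θ)/√u − r⁴ sin²2θ/(4u^{3/2}),  u = L² − r² sin²θ = 0.0121394 m².
Substituting r = 0.0404 m, L = 0.1107 m, θ = 164.6°: d²x/dθ² = +0.026095 m.
a = ω²·d²x/dθ² = (119.6)²·(+0.026095) = +373.46 m/s²;  |a| = 373.46 m/s².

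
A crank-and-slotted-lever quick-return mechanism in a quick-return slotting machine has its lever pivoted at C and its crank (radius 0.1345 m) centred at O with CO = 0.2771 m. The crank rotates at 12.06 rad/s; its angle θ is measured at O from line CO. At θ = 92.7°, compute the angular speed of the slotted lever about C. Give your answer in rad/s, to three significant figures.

2.16

ω = 12.06 rad/s
Crank pin A relative to C: A = (d + r cosθ, r sinθ); lever angle φ = atan2(r sinθ, d + r cosθ).
Differentiating tanφ: φ̇ = rω(d cosθ + r)/(d² + r² + 2dr cosθ).
d² + r² + 2dr cosθ = |CA|² = 0.0913633 m²;  d cosθ + r = +0.12145 m.
|ω_lever| = |0.1345·12.06·+0.12145| / 0.0913633 = 2.1562 rad/s.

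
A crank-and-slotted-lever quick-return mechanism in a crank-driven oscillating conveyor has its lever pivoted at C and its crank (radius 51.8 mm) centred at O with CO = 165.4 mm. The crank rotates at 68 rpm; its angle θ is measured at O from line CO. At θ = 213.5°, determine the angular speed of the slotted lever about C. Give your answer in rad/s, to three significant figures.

ω = 7.121 rad/s (from 68 rpm).
Crank pin A relative to C: A = (d + r cosθ, r sinθ); lever angle φ = atan2(r sinθ, d + r cosθ).
Differentiating tanφ: φ̇ = rω(d cosθ + r)/(d² + r² + 2dr cosθ).
d² + r² + 2dr cosθ = |CA|² = 0.0157514 m²;  d cosθ + r = -0.086125 m.
|ω_lever| = |0.0518·7.121·-0.086125| / 0.0157514 = 2.0169 rad/s.

2.02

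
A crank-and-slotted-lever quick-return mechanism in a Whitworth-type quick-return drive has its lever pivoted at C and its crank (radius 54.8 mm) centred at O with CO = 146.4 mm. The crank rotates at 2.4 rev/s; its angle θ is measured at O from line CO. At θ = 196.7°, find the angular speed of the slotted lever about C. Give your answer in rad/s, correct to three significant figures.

7.79

ω = 15.08 rad/s (from 2.4 rev/s).
Crank pin A relative to C: A = (d + r cosθ, r sinθ); lever angle φ = atan2(r sinθ, d + r cosθ).
Differentiating tanφ: φ̇ = rω(d cosθ + r)/(d² + r² + 2dr cosθ).
d² + r² + 2dr cosθ = |CA|² = 0.00906732 m²;  d cosθ + r = -0.085425 m.
|ω_lever| = |0.0548·15.08·-0.085425| / 0.00906732 = 7.7854 rad/s.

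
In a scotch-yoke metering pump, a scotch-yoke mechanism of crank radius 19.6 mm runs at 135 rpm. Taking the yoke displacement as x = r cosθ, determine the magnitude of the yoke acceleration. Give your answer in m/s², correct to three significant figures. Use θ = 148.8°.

ω = 14.14 rad/s (from 135 rpm).
x = r cosθ ⇒ ẍ = −rω² cosθ (ω constant).
|a| = rω²|cosθ| = 0.0196·(14.14)²·|cos 148.8°| = 3.3507 m/s².

3.35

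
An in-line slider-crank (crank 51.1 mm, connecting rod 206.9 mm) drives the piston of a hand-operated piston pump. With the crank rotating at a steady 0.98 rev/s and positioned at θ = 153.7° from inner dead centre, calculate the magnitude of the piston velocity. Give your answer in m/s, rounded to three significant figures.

0.108

ω = 2π·0.98 = 6.158 rad/s
For an in-line slider-crank, x = r cosθ + √(L² − r² sin²θ), so v = −rω sinθ·[1 + r cosθ/√(L² − r² sin²θ)].
With r = 0.0511 m, L = 0.2069 m, θ = 153.7°: √(L² − r² sin²θ) = 0.20566 m.
v = −0.0511·6.158·0.44307·[1 + 0.0511·-0.89649/0.20566] = -0.10836 m/s.
|v| = 0.10836 m/s.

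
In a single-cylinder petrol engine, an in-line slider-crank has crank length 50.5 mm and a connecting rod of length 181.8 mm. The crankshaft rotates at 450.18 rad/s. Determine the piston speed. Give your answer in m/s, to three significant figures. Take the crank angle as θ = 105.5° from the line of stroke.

ω = 450.2 rad/s
For an in-line slider-crank, x = r cosθ + √(L² − r² sin²θ), so v = −rω sinθ·[1 + r cosθ/√(L² − r² sin²θ)].
With r = 0.0505 m, L = 0.1818 m, θ = 105.5°: √(L² − r² sin²θ) = 0.17517 m.
v = −0.0505·450.2·0.96363·[1 + 0.0505·-0.26724/0.17517] = -20.219 m/s.
|v| = 20.219 m/s.

20.2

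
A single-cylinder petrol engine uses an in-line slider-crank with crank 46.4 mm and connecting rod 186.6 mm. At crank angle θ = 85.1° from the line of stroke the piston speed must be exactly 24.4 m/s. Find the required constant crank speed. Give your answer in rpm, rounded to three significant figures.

For an in-line slider-crank, |v_piston| = rω|sinθ|·[1 + r cosθ/√(L² − r² sin²θ)].
With r = 0.0464 m, L = 0.1866 m, θ = 85.1°: the bracketed kinematic factor |dx/dθ| = 0.047244 m.
ω = v/|dx/dθ| = 24.4/0.047244 = 516.47 rad/s.
N = 60ω/(2π) = 4931.9 rpm.

4930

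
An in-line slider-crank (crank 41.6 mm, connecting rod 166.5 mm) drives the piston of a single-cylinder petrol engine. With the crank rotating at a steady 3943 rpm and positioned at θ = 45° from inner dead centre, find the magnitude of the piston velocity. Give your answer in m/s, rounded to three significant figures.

ω = 2π·3943/60 = 412.9 rad/s
For an in-line slider-crank, x = r cosθ + √(L² − r² sin²θ), so v = −rω sinθ·[1 + r cosθ/√(L² − r² sin²θ)].
With r = 0.0416 m, L = 0.1665 m, θ = 45°: √(L² − r² sin²θ) = 0.16388 m.
v = −0.0416·412.9·0.70711·[1 + 0.0416·0.70711/0.16388] = -14.326 m/s.
|v| = 14.326 m/s.

14.3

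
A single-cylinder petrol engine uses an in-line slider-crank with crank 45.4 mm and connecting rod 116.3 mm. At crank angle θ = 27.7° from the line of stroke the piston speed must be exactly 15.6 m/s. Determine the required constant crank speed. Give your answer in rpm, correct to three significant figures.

For an in-line slider-crank, |v_piston| = rω|sinθ|·[1 + r cosθ/√(L² − r² sin²θ)].
With r = 0.0454 m, L = 0.1163 m, θ = 27.7°: the bracketed kinematic factor |dx/dθ| = 0.028521 m.
ω = v/|dx/dθ| = 15.6/0.028521 = 546.96 rad/s.
N = 60ω/(2π) = 5223.1 rpm.

5220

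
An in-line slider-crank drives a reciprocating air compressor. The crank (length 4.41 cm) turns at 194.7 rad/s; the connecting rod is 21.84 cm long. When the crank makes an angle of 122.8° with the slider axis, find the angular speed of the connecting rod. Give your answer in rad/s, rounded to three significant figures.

21.6

ω = 194.7 rad/s
The rod makes angle φ with the slider axis where L sinφ = r sinθ; differentiating, L cosφ·φ̇ = r ω cosθ.
L cosφ = √(L² − r² sin²θ) = 0.21523 m.
|ω_rod| = r ω |cosθ| / √(L² − r² sin²θ) = 0.0441·194.7·0.54171/0.21523 = 21.611 rad/s.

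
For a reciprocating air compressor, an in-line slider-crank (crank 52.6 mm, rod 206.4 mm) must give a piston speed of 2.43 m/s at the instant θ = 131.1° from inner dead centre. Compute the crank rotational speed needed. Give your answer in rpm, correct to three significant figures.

706

For an in-line slider-crank, |v_piston| = rω|sinθ|·[1 + r cosθ/√(L² − r² sin²θ)].
With r = 0.0526 m, L = 0.2064 m, θ = 131.1°: the bracketed kinematic factor |dx/dθ| = 0.032871 m.
ω = v/|dx/dθ| = 2.43/0.032871 = 73.925 rad/s.
N = 60ω/(2π) = 705.93 rpm.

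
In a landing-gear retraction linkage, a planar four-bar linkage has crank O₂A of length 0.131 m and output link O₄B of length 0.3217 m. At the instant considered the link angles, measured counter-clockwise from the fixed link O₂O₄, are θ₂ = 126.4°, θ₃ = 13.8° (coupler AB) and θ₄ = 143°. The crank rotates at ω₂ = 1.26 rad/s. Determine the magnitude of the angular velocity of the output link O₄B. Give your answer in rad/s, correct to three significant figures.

0.611

ω₂ = 1.26 rad/s
Differentiating the loop-closure r₂e^{iθ₂}+r₃e^{iθ₃}=r₁+r₄e^{iθ₄} gives r₂ω₂e^{iθ₂}+r₃ω₃e^{iθ₃}=r₄ω₄e^{iθ₄}.
Eliminating the other unknown: ω₄ = r₂ω₂ sin(θ₂−θ₃) / [r₄ sin(θ₄−θ₃)].
Numerator sine = +0.92321; denominator sine = +0.77494.
Result = 0.131·1.26·(+0.92321) / (0.3217·(+0.77494)) = +0.61125 rad/s; magnitude 0.61125 rad/s.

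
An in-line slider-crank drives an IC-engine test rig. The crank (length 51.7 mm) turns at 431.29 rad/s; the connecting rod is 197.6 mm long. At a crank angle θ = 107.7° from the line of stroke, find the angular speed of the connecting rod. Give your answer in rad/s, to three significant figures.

35.4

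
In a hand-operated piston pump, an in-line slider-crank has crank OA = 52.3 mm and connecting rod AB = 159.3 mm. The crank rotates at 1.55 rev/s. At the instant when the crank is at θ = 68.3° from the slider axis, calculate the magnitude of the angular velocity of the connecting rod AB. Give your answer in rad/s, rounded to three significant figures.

1.24

ω = 9.739 rad/s (converted from 1.55 rev/s).
The rod makes angle φ with the slider axis where L sinφ = r sinθ; differentiating, L cosφ·φ̇ = r ω cosθ.
L cosφ = √(L² − r² sin²θ) = 0.15171 m.
|ω_rod| = r ω |cosθ| / √(L² − r² sin²θ) = 0.0523·9.739·0.36975/0.15171 = 1.2414 rad/s.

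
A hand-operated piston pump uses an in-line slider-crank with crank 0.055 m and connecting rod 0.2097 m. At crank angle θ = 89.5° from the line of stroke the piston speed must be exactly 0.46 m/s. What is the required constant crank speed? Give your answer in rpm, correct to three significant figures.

For an in-line slider-crank, |v_piston| = rω|sinθ|·[1 + r cosθ/√(L² − r² sin²θ)].
With r = 0.055 m, L = 0.2097 m, θ = 89.5°: the bracketed kinematic factor |dx/dθ| = 0.055128 m.
ω = v/|dx/dθ| = 0.46/0.055128 = 8.3442 rad/s.
N = 60ω/(2π) = 79.681 rpm.

79.7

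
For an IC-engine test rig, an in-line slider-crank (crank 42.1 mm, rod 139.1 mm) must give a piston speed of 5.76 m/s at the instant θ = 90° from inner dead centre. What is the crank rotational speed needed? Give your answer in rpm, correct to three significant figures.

For an in-line slider-crank, |v_piston| = rω|sinθ|·[1 + r cosθ/√(L² − r² sin²θ)].
With r = 0.0421 m, L = 0.1391 m, θ = 90°: the bracketed kinematic factor |dx/dθ| = 0.0421 m.
ω = v/|dx/dθ| = 5.76/0.0421 = 136.82 rad/s.
N = 60ω/(2π) = 1306.5 rpm.

1310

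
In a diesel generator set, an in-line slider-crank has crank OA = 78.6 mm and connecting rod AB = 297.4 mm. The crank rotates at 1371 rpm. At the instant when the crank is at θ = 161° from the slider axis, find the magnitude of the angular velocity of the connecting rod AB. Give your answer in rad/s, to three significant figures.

36.0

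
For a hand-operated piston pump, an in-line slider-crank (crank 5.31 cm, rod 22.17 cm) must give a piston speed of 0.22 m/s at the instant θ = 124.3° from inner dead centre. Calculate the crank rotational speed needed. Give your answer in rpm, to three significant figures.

For an in-line slider-crank, |v_piston| = rω|sinθ|·[1 + r cosθ/√(L² − r² sin²θ)].
With r = 0.0531 m, L = 0.2217 m, θ = 124.3°: the bracketed kinematic factor |dx/dθ| = 0.037826 m.
ω = v/|dx/dθ| = 0.22/0.037826 = 5.8161 rad/s.
N = 60ω/(2π) = 55.54 rpm.

55.5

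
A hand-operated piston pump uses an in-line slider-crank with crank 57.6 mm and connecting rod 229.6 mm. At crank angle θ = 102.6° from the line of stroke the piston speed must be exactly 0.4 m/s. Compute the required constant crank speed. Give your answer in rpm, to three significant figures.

For an in-line slider-crank, |v_piston| = rω|sinθ|·[1 + r cosθ/√(L² − r² sin²θ)].
With r = 0.0576 m, L = 0.2296 m, θ = 102.6°: the bracketed kinematic factor |dx/dθ| = 0.05304 m.
ω = v/|dx/dθ| = 0.4/0.05304 = 7.5415 rad/s.
N = 60ω/(2π) = 72.016 rpm.

72.0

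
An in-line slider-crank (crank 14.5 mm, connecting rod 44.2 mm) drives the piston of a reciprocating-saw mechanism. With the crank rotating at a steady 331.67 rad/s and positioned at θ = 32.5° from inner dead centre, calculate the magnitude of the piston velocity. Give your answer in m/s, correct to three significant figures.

3.31

ω = 331.7 rad/s
For an in-line slider-crank, x = r cosθ + √(L² − r² sin²θ), so v = −rω sinθ·[1 + r cosθ/√(L² − r² sin²θ)].
With r = 0.0145 m, L = 0.0442 m, θ = 32.5°: √(L² − r² sin²θ) = 0.043508 m.
v = −0.0145·331.7·0.53730·[1 + 0.0145·0.84339/0.043508] = -3.3103 m/s.
|v| = 3.3103 m/s.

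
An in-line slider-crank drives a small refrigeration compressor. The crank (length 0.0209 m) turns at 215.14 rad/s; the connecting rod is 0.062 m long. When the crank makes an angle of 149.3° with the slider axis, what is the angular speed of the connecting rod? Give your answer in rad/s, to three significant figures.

63.3

ω = 215.1 rad/s
The rod makes angle φ with the slider axis where L sinφ = r sinθ; differentiating, L cosφ·φ̇ = r ω cosθ.
L cosφ = √(L² − r² sin²θ) = 0.061075 m.
|ω_rod| = r ω |cosθ| / √(L² − r² sin²θ) = 0.0209·215.1·0.85985/0.061075 = 63.304 rad/s.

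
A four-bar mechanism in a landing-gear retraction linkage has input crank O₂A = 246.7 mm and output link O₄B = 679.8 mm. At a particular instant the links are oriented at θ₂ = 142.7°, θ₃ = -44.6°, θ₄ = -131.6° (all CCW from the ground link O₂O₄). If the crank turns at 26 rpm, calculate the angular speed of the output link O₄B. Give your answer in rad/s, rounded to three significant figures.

ω₂ = 2.723 rad/s (from 26 rpm).
Differentiating the loop-closure r₂e^{iθ₂}+r₃e^{iθ₃}=r₁+r₄e^{iθ₄} gives r₂ω₂e^{iθ₂}+r₃ω₃e^{iθ₃}=r₄ω₄e^{iθ₄}.
Eliminating the other unknown: ω₄ = r₂ω₂ sin(θ₂−θ₃) / [r₄ sin(θ₄−θ₃)].
Numerator sine = -0.12706; denominator sine = -0.99863.
Result = 0.2467·2.723·(-0.12706) / (0.6798·(-0.99863)) = +0.12572 rad/s; magnitude 0.12572 rad/s.

0.126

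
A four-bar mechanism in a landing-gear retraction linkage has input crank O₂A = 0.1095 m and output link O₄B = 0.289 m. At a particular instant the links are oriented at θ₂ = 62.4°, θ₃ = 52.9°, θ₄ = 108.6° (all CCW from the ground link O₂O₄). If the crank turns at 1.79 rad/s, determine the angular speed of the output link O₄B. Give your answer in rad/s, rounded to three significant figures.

0.136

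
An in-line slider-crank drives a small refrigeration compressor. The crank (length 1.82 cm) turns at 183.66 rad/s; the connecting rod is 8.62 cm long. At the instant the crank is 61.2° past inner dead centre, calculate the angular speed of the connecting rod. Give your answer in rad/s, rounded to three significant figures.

19.0

ω = 183.7 rad/s
The rod makes angle φ with the slider axis where L sinφ = r sinθ; differentiating, L cosφ·φ̇ = r ω cosθ.
L cosφ = √(L² − r² sin²θ) = 0.084712 m.
|ω_rod| = r ω |cosθ| / √(L² − r² sin²θ) = 0.0182·183.7·0.48175/0.084712 = 19.009 rad/s.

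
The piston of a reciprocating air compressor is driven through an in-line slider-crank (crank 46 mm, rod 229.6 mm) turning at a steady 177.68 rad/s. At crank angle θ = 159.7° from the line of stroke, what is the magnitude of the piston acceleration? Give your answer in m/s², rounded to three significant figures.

ω = 177.7 rad/s
x(θ) = r cosθ + √(L² − r² sin²θ); with ω constant, a = ω²·d²x/dθ².
d²x/dθ² = −r cosθ − r²(cos2θ)/√u − r⁴ sin²2θ/(4u^{3/2}),  u = L² − r² sin²θ = 0.0524615 m².
Substituting r = 0.046 m, L = 0.2296 m, θ = 159.7°: d²x/dθ² = +0.036089 m.
a = ω²·d²x/dθ² = (177.7)²·(+0.036089) = +1139.3 m/s²;  |a| = 1139.3 m/s².

1140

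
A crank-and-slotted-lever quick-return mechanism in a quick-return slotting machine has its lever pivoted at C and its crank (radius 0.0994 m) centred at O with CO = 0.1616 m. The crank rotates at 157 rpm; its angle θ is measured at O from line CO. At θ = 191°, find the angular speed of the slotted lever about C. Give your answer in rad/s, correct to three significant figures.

ω = 16.44 rad/s (from 157 rpm).
Crank pin A relative to C: A = (d + r cosθ, r sinθ); lever angle φ = atan2(r sinθ, d + r cosθ).
Differentiating tanφ: φ̇ = rω(d cosθ + r)/(d² + r² + 2dr cosθ).
d² + r² + 2dr cosθ = |CA|² = 0.00445909 m²;  d cosθ + r = -0.059231 m.
|ω_lever| = |0.0994·16.44·-0.059231| / 0.00445909 = 21.708 rad/s.

21.7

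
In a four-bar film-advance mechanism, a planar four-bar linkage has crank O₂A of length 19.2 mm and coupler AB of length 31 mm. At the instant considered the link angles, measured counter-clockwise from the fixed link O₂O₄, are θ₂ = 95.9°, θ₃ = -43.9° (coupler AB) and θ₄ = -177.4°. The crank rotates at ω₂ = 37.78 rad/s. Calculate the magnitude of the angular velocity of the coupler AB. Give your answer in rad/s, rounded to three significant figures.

32.2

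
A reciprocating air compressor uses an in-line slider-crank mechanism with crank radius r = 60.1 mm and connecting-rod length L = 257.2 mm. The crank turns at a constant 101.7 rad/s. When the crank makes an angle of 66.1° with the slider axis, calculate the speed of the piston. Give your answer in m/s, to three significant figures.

6.13

ω = 101.7 rad/s
For an in-line slider-crank, x = r cosθ + √(L² − r² sin²θ), so v = −rω sinθ·[1 + r cosθ/√(L² − r² sin²θ)].
With r = 0.0601 m, L = 0.2572 m, θ = 66.1°: √(L² − r² sin²θ) = 0.25126 m.
v = −0.0601·101.7·0.91425·[1 + 0.0601·0.40514/0.25126] = -6.1296 m/s.
|v| = 6.1296 m/s.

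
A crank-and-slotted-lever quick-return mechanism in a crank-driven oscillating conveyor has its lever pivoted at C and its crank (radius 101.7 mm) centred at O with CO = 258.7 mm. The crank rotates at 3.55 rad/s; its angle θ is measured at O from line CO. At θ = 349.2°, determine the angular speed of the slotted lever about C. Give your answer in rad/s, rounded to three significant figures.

ω = 3.55 rad/s
Crank pin A relative to C: A = (d + r cosθ, r sinθ); lever angle φ = atan2(r sinθ, d + r cosθ).
Differentiating tanφ: φ̇ = rω(d cosθ + r)/(d² + r² + 2dr cosθ).
d² + r² + 2dr cosθ = |CA|² = 0.128956 m²;  d cosθ + r = +0.35582 m.
|ω_lever| = |0.1017·3.55·+0.35582| / 0.128956 = 0.99617 rad/s.

0.996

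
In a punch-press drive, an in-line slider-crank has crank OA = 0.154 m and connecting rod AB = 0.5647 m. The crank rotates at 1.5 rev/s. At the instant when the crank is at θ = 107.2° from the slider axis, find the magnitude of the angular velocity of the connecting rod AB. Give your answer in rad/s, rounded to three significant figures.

0.787

ω = 9.425 rad/s (converted from 1.5 rev/s).
The rod makes angle φ with the slider axis where L sinφ = r sinθ; differentiating, L cosφ·φ̇ = r ω cosθ.
L cosφ = √(L² − r² sin²θ) = 0.5452 m.
|ω_rod| = r ω |cosθ| / √(L² − r² sin²θ) = 0.154·9.425·0.29571/0.5452 = 0.78722 rad/s.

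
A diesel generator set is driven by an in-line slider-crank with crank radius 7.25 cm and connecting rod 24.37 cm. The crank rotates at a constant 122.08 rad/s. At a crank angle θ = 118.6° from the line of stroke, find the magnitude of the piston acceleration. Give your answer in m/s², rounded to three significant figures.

ω = 122.1 rad/s
x(θ) = r cosθ + √(L² − r² sin²θ); with ω constant, a = ω²·d²x/dθ².
d²x/dθ² = −r cosθ − r²(cos2θ)/√u − r⁴ sin²2θ/(4u^{3/2}),  u = L² − r² sin²θ = 0.0553379 m².
Substituting r = 0.0725 m, L = 0.2437 m, θ = 118.6°: d²x/dθ² = +0.046434 m.
a = ω²·d²x/dθ² = (122.1)²·(+0.046434) = +692.03 m/s²;  |a| = 692.03 m/s².

692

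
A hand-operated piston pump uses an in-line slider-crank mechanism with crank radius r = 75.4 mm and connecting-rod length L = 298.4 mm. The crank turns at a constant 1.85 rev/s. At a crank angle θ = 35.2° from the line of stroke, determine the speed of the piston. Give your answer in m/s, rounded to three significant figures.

0.611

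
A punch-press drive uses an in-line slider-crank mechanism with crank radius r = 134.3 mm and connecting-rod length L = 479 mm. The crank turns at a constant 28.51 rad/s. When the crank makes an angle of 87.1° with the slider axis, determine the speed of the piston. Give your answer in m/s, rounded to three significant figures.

ω = 28.51 rad/s
For an in-line slider-crank, x = r cosθ + √(L² − r² sin²θ), so v = −rω sinθ·[1 + r cosθ/√(L² − r² sin²θ)].
With r = 0.1343 m, L = 0.479 m, θ = 87.1°: √(L² − r² sin²θ) = 0.45984 m.
v = −0.1343·28.51·0.99872·[1 + 0.1343·0.05059/0.45984] = -3.8805 m/s.
|v| = 3.8805 m/s.

3.88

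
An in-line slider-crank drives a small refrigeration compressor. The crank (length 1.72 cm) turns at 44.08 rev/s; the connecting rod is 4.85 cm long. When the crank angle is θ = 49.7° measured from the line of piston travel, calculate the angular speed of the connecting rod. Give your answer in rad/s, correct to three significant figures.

ω = 277 rad/s (converted from 44.08 rev/s).
The rod makes angle φ with the slider axis where L sinφ = r sinθ; differentiating, L cosφ·φ̇ = r ω cosθ.
L cosφ = √(L² − r² sin²θ) = 0.046692 m.
|ω_rod| = r ω |cosθ| / √(L² − r² sin²θ) = 0.0172·277·0.64679/0.046692 = 65.988 rad/s.

66.0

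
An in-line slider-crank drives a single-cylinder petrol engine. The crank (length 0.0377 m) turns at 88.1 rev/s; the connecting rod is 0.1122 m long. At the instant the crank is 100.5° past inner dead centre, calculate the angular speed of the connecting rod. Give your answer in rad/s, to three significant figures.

35.9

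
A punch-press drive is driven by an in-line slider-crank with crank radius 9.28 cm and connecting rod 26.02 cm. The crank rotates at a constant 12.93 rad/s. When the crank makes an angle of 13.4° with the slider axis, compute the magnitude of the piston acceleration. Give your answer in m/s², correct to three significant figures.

20.1

ω = 12.93 rad/s
x(θ) = r cosθ + √(L² − r² sin²θ); with ω constant, a = ω²·d²x/dθ².
d²x/dθ² = −r cosθ − r²(cos2θ)/√u − r⁴ sin²2θ/(4u^{3/2}),  u = L² − r² sin²θ = 0.0672415 m².
Substituting r = 0.0928 m, L = 0.2602 m, θ = 13.4°: d²x/dθ² = -0.12013 m.
a = ω²·d²x/dθ² = (12.93)²·(-0.12013) = -20.084 m/s²;  |a| = 20.084 m/s².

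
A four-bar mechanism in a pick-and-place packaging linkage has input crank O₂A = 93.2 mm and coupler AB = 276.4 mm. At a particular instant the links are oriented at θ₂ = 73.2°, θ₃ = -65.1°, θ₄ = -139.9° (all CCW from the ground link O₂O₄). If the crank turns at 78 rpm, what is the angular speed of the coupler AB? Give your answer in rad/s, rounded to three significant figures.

1.56

ω₂ = 8.168 rad/s (from 78 rpm).
Differentiating the loop-closure r₂e^{iθ₂}+r₃e^{iθ₃}=r₁+r₄e^{iθ₄} gives r₂ω₂e^{iθ₂}+r₃ω₃e^{iθ₃}=r₄ω₄e^{iθ₄}.
Eliminating the other unknown: ω₃ = r₂ω₂ sin(θ₄−θ₂) / [r₃ sin(θ₃−θ₄)].
Numerator sine = +0.54610; denominator sine = +0.96502.
Result = 0.0932·8.168·(+0.54610) / (0.2764·(+0.96502)) = +1.5586 rad/s; magnitude 1.5586 rad/s.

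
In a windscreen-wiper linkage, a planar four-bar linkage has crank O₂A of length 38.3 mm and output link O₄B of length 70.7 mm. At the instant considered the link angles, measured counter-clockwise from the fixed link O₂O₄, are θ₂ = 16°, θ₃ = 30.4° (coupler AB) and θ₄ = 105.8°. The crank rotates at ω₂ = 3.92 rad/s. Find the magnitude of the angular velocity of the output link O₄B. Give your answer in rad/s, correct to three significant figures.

ω₂ = 3.92 rad/s
Differentiating the loop-closure r₂e^{iθ₂}+r₃e^{iθ₃}=r₁+r₄e^{iθ₄} gives r₂ω₂e^{iθ₂}+r₃ω₃e^{iθ₃}=r₄ω₄e^{iθ₄}.
Eliminating the other unknown: ω₄ = r₂ω₂ sin(θ₂−θ₃) / [r₄ sin(θ₄−θ₃)].
Numerator sine = -0.24869; denominator sine = +0.96771.
Result = 0.0383·3.92·(-0.24869) / (0.0707·(+0.96771)) = -0.54573 rad/s; magnitude 0.54573 rad/s.

0.546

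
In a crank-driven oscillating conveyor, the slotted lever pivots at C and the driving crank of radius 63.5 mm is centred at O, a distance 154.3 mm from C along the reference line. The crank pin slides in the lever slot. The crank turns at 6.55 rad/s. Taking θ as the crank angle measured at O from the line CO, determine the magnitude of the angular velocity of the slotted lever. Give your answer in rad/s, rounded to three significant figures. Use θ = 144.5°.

2.17

ω = 6.55 rad/s
Crank pin A relative to C: A = (d + r cosθ, r sinθ); lever angle φ = atan2(r sinθ, d + r cosθ).
Differentiating tanφ: φ̇ = rω(d cosθ + r)/(d² + r² + 2dr cosθ).
d² + r² + 2dr cosθ = |CA|² = 0.0118873 m²;  d cosθ + r = -0.062118 m.
|ω_lever| = |0.0635·6.55·-0.062118| / 0.0118873 = 2.1735 rad/s.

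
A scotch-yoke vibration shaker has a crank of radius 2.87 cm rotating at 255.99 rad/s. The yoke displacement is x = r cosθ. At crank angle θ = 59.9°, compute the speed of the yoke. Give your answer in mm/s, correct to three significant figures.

6360

ω = 256 rad/s
x = r cosθ ⇒ ẋ = −rω sinθ.
|v| = rω|sinθ| = 0.0287·256·|sin 59.9°| = 6.3562 m/s = 6356.2 mm/s.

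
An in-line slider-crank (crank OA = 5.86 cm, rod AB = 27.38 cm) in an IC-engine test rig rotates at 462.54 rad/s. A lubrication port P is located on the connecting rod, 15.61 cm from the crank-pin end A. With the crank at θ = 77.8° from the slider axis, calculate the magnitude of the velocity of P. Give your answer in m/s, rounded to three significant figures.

27.3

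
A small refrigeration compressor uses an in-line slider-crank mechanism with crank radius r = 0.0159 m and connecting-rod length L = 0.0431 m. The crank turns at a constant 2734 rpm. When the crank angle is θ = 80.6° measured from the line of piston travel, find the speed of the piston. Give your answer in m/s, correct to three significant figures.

ω = 2π·2734/60 = 286.3 rad/s
For an in-line slider-crank, x = r cosθ + √(L² − r² sin²θ), so v = −rω sinθ·[1 + r cosθ/√(L² − r² sin²θ)].
With r = 0.0159 m, L = 0.0431 m, θ = 80.6°: √(L² − r² sin²θ) = 0.040144 m.
v = −0.0159·286.3·0.98657·[1 + 0.0159·0.16333/0.040144] = -4.7816 m/s.
|v| = 4.7816 m/s.

4.78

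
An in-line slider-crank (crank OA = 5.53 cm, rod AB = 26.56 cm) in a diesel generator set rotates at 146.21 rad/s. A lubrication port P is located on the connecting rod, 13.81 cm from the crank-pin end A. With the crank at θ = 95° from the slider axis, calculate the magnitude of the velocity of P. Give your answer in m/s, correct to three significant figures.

7.98

ω = 146.2 rad/s.  Crank-pin speed |V_A| = rω = 8.0854 m/s, perpendicular to OA.
Rod angle: sinφ = −(r/L) sinθ ⇒ φ = -11.971°; ω_rod = −rω cosθ/√(L²−r²sin²θ) = +2.7122 rad/s.
V_P = V_A + ω_rod × AP, with AP = 0.1381 m along the rod.
Components: V_Px = −rω sinθ − a·ω_rod·sinφ = -7.977 m/s;  V_Py = rω cosθ + a·ω_rod·cosφ = -0.33828 m/s.
|V_P| = √(V_Px² + V_Py²) = 7.9841 m/s.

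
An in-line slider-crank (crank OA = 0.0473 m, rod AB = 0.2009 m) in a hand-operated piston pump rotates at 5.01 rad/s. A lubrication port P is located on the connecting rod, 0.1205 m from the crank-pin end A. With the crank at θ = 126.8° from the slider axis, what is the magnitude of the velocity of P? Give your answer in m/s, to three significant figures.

0.182

ω = 5.01 rad/s.  Crank-pin speed |V_A| = rω = 0.23697 m/s, perpendicular to OA.
Rod angle: sinφ = −(r/L) sinθ ⇒ φ = -10.867°; ω_rod = −rω cosθ/√(L²−r²sin²θ) = +0.71948 rad/s.
V_P = V_A + ω_rod × AP, with AP = 0.1205 m along the rod.
Components: V_Px = −rω sinθ − a·ω_rod·sinφ = -0.17341 m/s;  V_Py = rω cosθ + a·ω_rod·cosφ = -0.056809 m/s.
|V_P| = √(V_Px² + V_Py²) = 0.18248 m/s.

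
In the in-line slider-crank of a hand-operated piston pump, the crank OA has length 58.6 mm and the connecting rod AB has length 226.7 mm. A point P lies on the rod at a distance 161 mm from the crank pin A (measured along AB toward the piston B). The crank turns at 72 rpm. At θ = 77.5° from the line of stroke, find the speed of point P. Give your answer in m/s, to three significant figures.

0.450

ω = 7.54 rad/s.  Crank-pin speed |V_A| = rω = 0.44183 m/s, perpendicular to OA.
Rod angle: sinφ = −(r/L) sinθ ⇒ φ = -14.617°; ω_rod = −rω cosθ/√(L²−r²sin²θ) = -0.43595 rad/s.
V_P = V_A + ω_rod × AP, with AP = 0.161 m along the rod.
Components: V_Px = −rω sinθ − a·ω_rod·sinφ = -0.44907 m/s;  V_Py = rω cosθ + a·ω_rod·cosφ = +0.027715 m/s.
|V_P| = √(V_Px² + V_Py²) = 0.44993 m/s.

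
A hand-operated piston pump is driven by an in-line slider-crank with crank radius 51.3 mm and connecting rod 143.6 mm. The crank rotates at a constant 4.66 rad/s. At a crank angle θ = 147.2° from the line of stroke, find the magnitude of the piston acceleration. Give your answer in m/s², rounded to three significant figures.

0.758

ω = 4.66 rad/s
x(θ) = r cosθ + √(L² − r² sin²θ); with ω constant, a = ω²·d²x/dθ².
d²x/dθ² = −r cosθ − r²(cos2θ)/√u − r⁴ sin²2θ/(4u^{3/2}),  u = L² − r² sin²θ = 0.0198487 m².
Substituting r = 0.0513 m, L = 0.1436 m, θ = 147.2°: d²x/dθ² = +0.034891 m.
a = ω²·d²x/dθ² = (4.66)²·(+0.034891) = +0.75768 m/s²;  |a| = 0.75768 m/s².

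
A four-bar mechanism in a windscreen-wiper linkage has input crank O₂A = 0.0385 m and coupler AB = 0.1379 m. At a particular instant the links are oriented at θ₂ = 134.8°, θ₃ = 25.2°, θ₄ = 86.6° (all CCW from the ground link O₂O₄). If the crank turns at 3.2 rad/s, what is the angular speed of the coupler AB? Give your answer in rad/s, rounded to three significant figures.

ω₂ = 3.2 rad/s
Differentiating the loop-closure r₂e^{iθ₂}+r₃e^{iθ₃}=r₁+r₄e^{iθ₄} gives r₂ω₂e^{iθ₂}+r₃ω₃e^{iθ₃}=r₄ω₄e^{iθ₄}.
Eliminating the other unknown: ω₃ = r₂ω₂ sin(θ₄−θ₂) / [r₃ sin(θ₃−θ₄)].
Numerator sine = -0.74548; denominator sine = -0.87798.
Result = 0.0385·3.2·(-0.74548) / (0.1379·(-0.87798)) = +0.75857 rad/s; magnitude 0.75857 rad/s.

0.759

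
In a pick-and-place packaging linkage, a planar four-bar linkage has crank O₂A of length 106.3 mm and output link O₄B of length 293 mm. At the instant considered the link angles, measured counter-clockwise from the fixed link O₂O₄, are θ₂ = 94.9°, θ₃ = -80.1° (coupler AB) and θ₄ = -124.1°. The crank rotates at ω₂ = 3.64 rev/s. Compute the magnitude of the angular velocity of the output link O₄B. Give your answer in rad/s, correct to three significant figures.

ω₂ = 22.87 rad/s (from 3.64 rev/s).
Differentiating the loop-closure r₂e^{iθ₂}+r₃e^{iθ₃}=r₁+r₄e^{iθ₄} gives r₂ω₂e^{iθ₂}+r₃ω₃e^{iθ₃}=r₄ω₄e^{iθ₄}.
Eliminating the other unknown: ω₄ = r₂ω₂ sin(θ₂−θ₃) / [r₄ sin(θ₄−θ₃)].
Numerator sine = +0.08716; denominator sine = -0.69466.
Result = 0.1063·22.87·(+0.08716) / (0.293·(-0.69466)) = -1.0411 rad/s; magnitude 1.0411 rad/s.

1.04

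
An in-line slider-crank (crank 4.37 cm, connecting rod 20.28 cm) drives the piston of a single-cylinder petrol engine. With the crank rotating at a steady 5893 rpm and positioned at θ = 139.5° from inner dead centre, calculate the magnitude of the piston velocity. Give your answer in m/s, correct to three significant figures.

ω = 2π·5893/60 = 617.1 rad/s
For an in-line slider-crank, x = r cosθ + √(L² − r² sin²θ), so v = −rω sinθ·[1 + r cosθ/√(L² − r² sin²θ)].
With r = 0.0437 m, L = 0.2028 m, θ = 139.5°: √(L² − r² sin²θ) = 0.2008 m.
v = −0.0437·617.1·0.64945·[1 + 0.0437·-0.76041/0.2008] = -14.616 m/s.
|v| = 14.616 m/s.

14.6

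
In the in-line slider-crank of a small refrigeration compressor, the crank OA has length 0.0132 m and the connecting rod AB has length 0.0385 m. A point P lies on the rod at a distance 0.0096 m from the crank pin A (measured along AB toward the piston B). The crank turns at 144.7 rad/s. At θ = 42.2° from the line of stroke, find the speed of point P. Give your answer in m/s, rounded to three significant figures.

ω = 144.7 rad/s.  Crank-pin speed |V_A| = rω = 1.91 m/s, perpendicular to OA.
Rod angle: sinφ = −(r/L) sinθ ⇒ φ = -13.315°; ω_rod = −rω cosθ/√(L²−r²sin²θ) = -37.768 rad/s.
V_P = V_A + ω_rod × AP, with AP = 0.0096 m along the rod.
Components: V_Px = −rω sinθ − a·ω_rod·sinφ = -1.3665 m/s;  V_Py = rω cosθ + a·ω_rod·cosφ = +1.0621 m/s.
|V_P| = √(V_Px² + V_Py²) = 1.7308 m/s.

1.73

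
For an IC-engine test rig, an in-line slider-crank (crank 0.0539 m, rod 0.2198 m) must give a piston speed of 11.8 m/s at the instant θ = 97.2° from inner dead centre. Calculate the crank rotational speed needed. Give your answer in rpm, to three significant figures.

2180

For an in-line slider-crank, |v_piston| = rω|sinθ|·[1 + r cosθ/√(L² − r² sin²θ)].
With r = 0.0539 m, L = 0.2198 m, θ = 97.2°: the bracketed kinematic factor |dx/dθ| = 0.051781 m.
ω = v/|dx/dθ| = 11.8/0.051781 = 227.88 rad/s.
N = 60ω/(2π) = 2176.1 rpm.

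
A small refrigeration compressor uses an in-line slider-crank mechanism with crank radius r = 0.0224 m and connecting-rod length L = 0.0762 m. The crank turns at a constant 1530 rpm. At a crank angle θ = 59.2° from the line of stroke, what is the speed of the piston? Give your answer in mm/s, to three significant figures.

ω = 2π·1530/60 = 160.2 rad/s
For an in-line slider-crank, x = r cosθ + √(L² − r² sin²θ), so v = −rω sinθ·[1 + r cosθ/√(L² − r² sin²θ)].
With r = 0.0224 m, L = 0.0762 m, θ = 59.2°: √(L² − r² sin²θ) = 0.073731 m.
v = −0.0224·160.2·0.85896·[1 + 0.0224·0.51204/0.073731] = -3.5623 m/s.
|v| = 3.5623 m/s = 3562.3 mm/s.

3560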